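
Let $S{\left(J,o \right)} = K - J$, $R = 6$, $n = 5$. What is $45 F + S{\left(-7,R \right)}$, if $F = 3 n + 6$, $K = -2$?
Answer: $950$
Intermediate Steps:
$S{\left(J,o \right)} = -2 - J$
$F = 21$ ($F = 3 \cdot 5 + 6 = 15 + 6 = 21$)
$45 F + S{\left(-7,R \right)} = 45 \cdot 21 - -5 = 945 + \left(-2 + 7\right) = 945 + 5 = 950$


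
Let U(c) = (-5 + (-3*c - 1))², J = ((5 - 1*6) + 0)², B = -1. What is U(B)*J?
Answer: 9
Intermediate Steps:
J = 1 (J = ((5 - 6) + 0)² = (-1 + 0)² = (-1)² = 1)
U(c) = (-6 - 3*c)² (U(c) = (-5 + (-1 - 3*c))² = (-6 - 3*c)²)
U(B)*J = (9*(2 - 1)²)*1 = (9*1²)*1 = (9*1)*1 = 9*1 = 9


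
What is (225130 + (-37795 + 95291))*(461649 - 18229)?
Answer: 125322020920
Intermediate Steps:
(225130 + (-37795 + 95291))*(461649 - 18229) = (225130 + 57496)*443420 = 282626*443420 = 125322020920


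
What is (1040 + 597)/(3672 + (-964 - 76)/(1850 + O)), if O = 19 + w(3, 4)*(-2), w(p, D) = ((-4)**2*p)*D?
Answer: 486189/1090376 ≈ 0.44589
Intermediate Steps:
w(p, D) = 16*D*p (w(p, D) = (16*p)*D = 16*D*p)
O = -365 (O = 19 + (16*4*3)*(-2) = 19 + 192*(-2) = 19 - 384 = -365)
(1040 + 597)/(3672 + (-964 - 76)/(1850 + O)) = (1040 + 597)/(3672 + (-964 - 76)/(1850 - 365)) = 1637/(3672 - 1040/1485) = 1637/(3672 - 1040*1/1485) = 1637/(3672 - 208/297) = 1637/(1090376/297) = 1637*(297/1090376) = 486189/1090376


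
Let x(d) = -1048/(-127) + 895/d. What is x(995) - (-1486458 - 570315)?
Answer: 51981055314/25273 ≈ 2.0568e+6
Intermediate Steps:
x(d) = 1048/127 + 895/d (x(d) = -1048*(-1/127) + 895/d = 1048/127 + 895/d)
x(995) - (-1486458 - 570315) = (1048/127 + 895/995) - (-1486458 - 570315) = (1048/127 + 895*(1/995)) - 1*(-2056773) = (1048/127 + 179/199) + 2056773 = 231285/25273 + 2056773 = 51981055314/25273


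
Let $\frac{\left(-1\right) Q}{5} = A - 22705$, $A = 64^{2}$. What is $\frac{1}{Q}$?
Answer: $\frac{1}{93045} \approx 1.0747 \cdot 10^{-5}$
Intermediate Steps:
$A = 4096$
$Q = 93045$ ($Q = - 5 \left(4096 - 22705\right) = \left(-5\right) \left(-18609\right) = 93045$)
$\frac{1}{Q} = \frac{1}{93045}$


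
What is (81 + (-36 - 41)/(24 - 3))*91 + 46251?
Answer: 159865/3 ≈ 53288.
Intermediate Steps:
(81 + (-36 - 41)/(24 - 3))*91 + 46251 = (81 - 77/21)*91 + 46251 = (81 - 77*1/21)*91 + 46251 = (81 - 11/3)*91 + 46251 = (232/3)*91 + 46251 = 21112/3 + 46251 = 159865/3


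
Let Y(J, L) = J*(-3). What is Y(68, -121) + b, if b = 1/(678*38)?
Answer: -5255855/25764 ≈ -204.00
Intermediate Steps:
Y(J, L) = -3*J
b = 1/25764 ≈ 3.8814e-5
Y(68, -121) + b = -3*68 + 1/25764 = -204 + 1/25764 = -5255855/25764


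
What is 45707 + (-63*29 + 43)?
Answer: 43923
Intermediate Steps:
45707 + (-63*29 + 43) = 45707 + (-1827 + 43) = 45707 - 1784 = 43923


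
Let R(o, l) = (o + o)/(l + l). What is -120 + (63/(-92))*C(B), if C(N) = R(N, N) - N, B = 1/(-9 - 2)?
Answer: -30549/253 ≈ -120.75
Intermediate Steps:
R(o, l) = o/l (R(o, l) = (2*o)/((2*l)) = (2*o)*(1/(2*l)) = o/l)
B = -1/11 (B = 1/(-11) = -1/11 ≈ -0.090909)
C(N) = 1 - N (C(N) = N/N - N = 1 - N)
-120 + (63/(-92))*C(B) = -120 + (63/(-92))*(1 - 1*(-1/11)) = -120 + (63*(-1/92))*(1 + 1/11) = -120 - 63/92*12/11 = -120 - 189/253 = -30549/253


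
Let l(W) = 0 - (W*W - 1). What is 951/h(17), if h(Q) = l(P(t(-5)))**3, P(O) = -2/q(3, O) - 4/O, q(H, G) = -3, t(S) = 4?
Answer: 693279/512 ≈ 1354.1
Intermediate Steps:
P(O) = 2/3 - 4/O (P(O) = -2/(-3) - 4/O = -2*(-1/3) - 4/O = 2/3 - 4/O)
l(W) = 1 - W**2 (l(W) = 0 - (W**2 - 1) = 0 - (-1 + W**2) = 0 + (1 - W**2) = 1 - W**2)
h(Q) = 512/729 (h(Q) = (1 - (2/3 - 4/4)**2)**3 = (1 - (2/3 - 4*1/4)**2)**3 = (1 - (2/3 - 1)**2)**3 = (1 - (-1/3)**2)**3 = (1 - 1*1/9)**3 = (1 - 1/9)**3 = (8/9)**3 = 512/729)
951/h(17) = 951/(512/729) = 951*(729/512) = 693279/512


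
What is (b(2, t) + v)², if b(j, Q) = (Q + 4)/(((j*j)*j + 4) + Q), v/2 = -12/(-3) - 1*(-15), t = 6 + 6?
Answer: 13456/9 ≈ 1495.1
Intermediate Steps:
t = 12
v = 38 (v = 2*(-12/(-3) - 1*(-15)) = 2*(-12*(-⅓) + 15) = 2*(4 + 15) = 2*19 = 38)
b(j, Q) = (4 + Q)/(4 + Q + j³) (b(j, Q) = (4 + Q)/((j²*j + 4) + Q) = (4 + Q)/((j³ + 4) + Q) = (4 + Q)/((4 + j³) + Q) = (4 + Q)/(4 + Q + j³))
(b(2, t) + v)² = ((4 + 12)/(4 + 12 + 2³) + 38)² = (16/(4 + 12 + 8) + 38)² = (16/24 + 38)² = ((1/24)*16 + 38)² = (⅔ + 38)² = (116/3)² = 13456/9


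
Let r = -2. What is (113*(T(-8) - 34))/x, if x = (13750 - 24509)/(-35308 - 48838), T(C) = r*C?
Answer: -171152964/10759 ≈ -15908.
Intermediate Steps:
T(C) = -2*C
x = 10759/84146 (x = -10759/(-84146) = -10759*(-1/84146) = 10759/84146 ≈ 0.12786)
(113*(T(-8) - 34))/x = (113*(-2*(-8) - 34))/(10759/84146) = (113*(16 - 34))*(84146/10759) = (113*(-18))*(84146/10759) = -2034*84146/10759 = -171152964/10759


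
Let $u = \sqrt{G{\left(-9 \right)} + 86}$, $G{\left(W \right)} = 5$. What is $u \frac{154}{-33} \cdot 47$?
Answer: $- \frac{658 \sqrt{91}}{3} \approx -2092.3$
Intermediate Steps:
$u = \sqrt{91}$ ($u = \sqrt{5 + 86} = \sqrt{91} \approx 9.5394$)
$u \frac{154}{-33} \cdot 47 = \sqrt{91} \frac{154}{-33} \cdot 47 = \sqrt{91} \cdot 154 \left(- \frac{1}{33}\right) 47 = \sqrt{91} \left(- \frac{14}{3}\right) 47 = - \frac{14 \sqrt{91}}{3} \cdot 47 = - \frac{658 \sqrt{91}}{3}$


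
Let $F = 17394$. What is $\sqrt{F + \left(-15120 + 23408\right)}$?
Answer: $\sqrt{25682} \approx 160.26$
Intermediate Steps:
$\sqrt{F + \left(-15120 + 23408\right)} = \sqrt{17394 + \left(-15120 + 23408\right)} = \sqrt{17394 + 8288} = \sqrt{25682}$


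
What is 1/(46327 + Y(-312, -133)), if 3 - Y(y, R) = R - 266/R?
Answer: 1/46461 ≈ 2.1523e-5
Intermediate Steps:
Y(y, R) = 3 - R + 266/R (Y(y, R) = 3 - (R - 266/R) = 3 + (-R + 266/R) = 3 - R + 266/R)
1/(46327 + Y(-312, -133)) = 1/(46327 + (3 - 1*(-133) + 266/(-133))) = 1/(46327 + (3 + 133 + 266*(-1/133))) = 1/(46327 + (3 + 133 - 2)) = 1/(46327 + 134) = 1/46461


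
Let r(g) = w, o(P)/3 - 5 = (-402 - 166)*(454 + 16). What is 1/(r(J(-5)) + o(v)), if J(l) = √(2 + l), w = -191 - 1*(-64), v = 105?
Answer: -1/800992 ≈ -1.2485e-6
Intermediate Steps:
w = -127 (w = -191 + 64 = -127)
o(P) = -800865 (o(P) = 15 + 3*((-402 - 166)*(454 + 16)) = 15 + 3*(-568*470) = 15 + 3*(-266960) = 15 - 800880 = -800865)
r(g) = -127
1/(r(J(-5)) + o(v)) = 1/(-127 - 800865) = 1/(-800992) = -1/800992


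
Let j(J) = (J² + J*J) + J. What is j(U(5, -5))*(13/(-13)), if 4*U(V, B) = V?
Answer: -35/8 ≈ -4.3750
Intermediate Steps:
U(V, B) = V/4
j(J) = J + 2*J² (j(J) = (J² + J²) + J = 2*J² + J = J + 2*J²)
j(U(5, -5))*(13/(-13)) = (((¼)*5)*(1 + 2*((¼)*5)))*(13/(-13)) = (5*(1 + 2*(5/4))/4)*(13*(-1/13)) = (5*(1 + 5/2)/4)*(-1) = ((5/4)*(7/2))*(-1) = (35/8)*(-1) = -35/8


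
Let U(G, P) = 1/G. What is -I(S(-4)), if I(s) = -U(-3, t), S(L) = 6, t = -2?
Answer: -⅓ ≈ -0.33333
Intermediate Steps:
I(s) = ⅓ (I(s) = -1/(-3) = -1*(-⅓) = ⅓)
-I(S(-4)) = -1*⅓ = -⅓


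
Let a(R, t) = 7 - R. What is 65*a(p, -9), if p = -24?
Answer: 2015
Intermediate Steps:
65*a(p, -9) = 65*(7 - 1*(-24)) = 65*(7 + 24) = 65*31 = 2015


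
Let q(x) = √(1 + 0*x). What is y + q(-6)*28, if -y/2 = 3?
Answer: 22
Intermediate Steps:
y = -6 (y = -2*3 = -6)
q(x) = 1 (q(x) = √(1 + 0) = √1 = 1)
y + q(-6)*28 = -6 + 1*28 = -6 + 28 = 22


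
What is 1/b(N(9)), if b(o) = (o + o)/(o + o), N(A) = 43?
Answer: 1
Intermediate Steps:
b(o) = 1 (b(o) = (2*o)/((2*o)) = (2*o)*(1/(2*o)) = 1)
1/b(N(9)) = 1/1 = 1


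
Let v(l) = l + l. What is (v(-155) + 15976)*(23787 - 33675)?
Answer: -154905408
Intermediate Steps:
v(l) = 2*l
(v(-155) + 15976)*(23787 - 33675) = (2*(-155) + 15976)*(23787 - 33675) = (-310 + 15976)*(-9888) = 15666*(-9888) = -154905408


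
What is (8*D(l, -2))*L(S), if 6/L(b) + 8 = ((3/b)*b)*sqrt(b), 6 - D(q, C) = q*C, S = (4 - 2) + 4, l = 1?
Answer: -1536/5 - 576*sqrt(6)/5 ≈ -589.38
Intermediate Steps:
S = 6 (S = 2 + 4 = 6)
D(q, C) = 6 - C*q (D(q, C) = 6 - q*C = 6 - C*q)
L(b) = 6/(-8 + 3*sqrt(b)) (L(b) = 6/(-8 + ((3/b)*b)*sqrt(b)) = 6/(-8 + 3*sqrt(b)))
(8*D(l, -2))*L(S) = (8*(6 - 1*(-2)*1))*(6*6/(-8*6 + 3*6**(3/2))) = (8*(6 + 2))*(6*6/(-48 + 3*(6*sqrt(6)))) = (8*8)*(6*6/(-48 + 18*sqrt(6))) = 64*(36/(-48 + 18*sqrt(6))) = 2304/(-48 + 18*sqrt(6))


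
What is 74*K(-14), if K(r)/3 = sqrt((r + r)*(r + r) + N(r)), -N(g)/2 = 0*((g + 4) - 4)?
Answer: 6216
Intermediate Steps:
N(g) = 0 (N(g) = -0*((g + 4) - 4) = -0*((4 + g) - 4) = -0*g = -2*0 = 0)
K(r) = 6*sqrt(r**2) (K(r) = 3*sqrt((r + r)*(r + r) + 0) = 3*sqrt((2*r)*(2*r) + 0) = 3*sqrt(4*r**2 + 0) = 3*sqrt(4*r**2) = 3*(2*sqrt(r**2)) = 6*sqrt(r**2))
74*K(-14) = 74*(6*sqrt((-14)**2)) = 74*(6*sqrt(196)) = 74*(6*14) = 74*84 = 6216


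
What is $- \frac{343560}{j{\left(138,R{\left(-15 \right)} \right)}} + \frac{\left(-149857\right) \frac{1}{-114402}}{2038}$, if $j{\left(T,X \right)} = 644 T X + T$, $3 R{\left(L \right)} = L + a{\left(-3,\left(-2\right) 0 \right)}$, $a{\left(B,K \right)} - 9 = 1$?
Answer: $\frac{1741818011329}{750047654892} \approx 2.3223$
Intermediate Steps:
$a{\left(B,K \right)} = 10$ ($a{\left(B,K \right)} = 9 + 1 = 10$)
$R{\left(L \right)} = \frac{10}{3} + \frac{L}{3}$ ($R{\left(L \right)} = \frac{L + 10}{3} = \frac{10 + L}{3} = \frac{10}{3} + \frac{L}{3}$)
$j{\left(T,X \right)} = T + 644 T X$ ($j{\left(T,X \right)} = 644 T X + T = T + 644 T X$)
$- \frac{343560}{j{\left(138,R{\left(-15 \right)} \right)}} + \frac{\left(-149857\right) \frac{1}{-114402}}{2038} = - \frac{343560}{138 \left(1 + 644 \left(\frac{10}{3} + \frac{1}{3} \left(-15\right)\right)\right)} + \frac{\left(-149857\right) \frac{1}{-114402}}{2038} = - \frac{343560}{138 \left(1 + 644 \left(\frac{10}{3} - 5\right)\right)} + \left(-149857\right) \left(- \frac{1}{114402}\right) \frac{1}{2038} = - \frac{343560}{138 \left(1 + 644 \left(- \frac{5}{3}\right)\right)} + \frac{149857}{114402} \cdot \frac{1}{2038} = - \frac{343560}{138 \left(1 - \frac{3220}{3}\right)} + \frac{149857}{233151276} = - \frac{343560}{138 \left(- \frac{3217}{3}\right)} + \frac{149857}{233151276} = - \frac{343560}{-147982} + \frac{149857}{233151276} = \left(-343560\right) \left(- \frac{1}{147982}\right) + \frac{149857}{233151276} = \frac{171780}{73991} + \frac{149857}{233151276} = \frac{1741818011329}{750047654892}$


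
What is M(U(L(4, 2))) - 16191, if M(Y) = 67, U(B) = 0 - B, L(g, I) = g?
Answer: -16124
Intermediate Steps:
U(B) = -B
M(U(L(4, 2))) - 16191 = 67 - 16191 = -16124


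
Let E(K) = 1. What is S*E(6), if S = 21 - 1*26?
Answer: -5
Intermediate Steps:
S = -5 (S = 21 - 26 = -5)
S*E(6) = -5*1 = -5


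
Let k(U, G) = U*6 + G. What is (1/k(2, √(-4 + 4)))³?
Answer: 1/1728 ≈ 0.00057870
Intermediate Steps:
k(U, G) = G + 6*U (k(U, G) = 6*U + G = G + 6*U)
(1/k(2, √(-4 + 4)))³ = (1/(√(-4 + 4) + 6*2))³ = (1/(√0 + 12))³ = (1/(0 + 12))³ = (1/12)³ = 1/1728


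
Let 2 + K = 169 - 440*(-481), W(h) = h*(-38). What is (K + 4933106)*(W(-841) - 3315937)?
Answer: -16895786248827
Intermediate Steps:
W(h) = -38*h
K = 211807 (K = -2 + (169 - 440*(-481)) = -2 + (169 + 211640) = -2 + 211809 = 211807)
(K + 4933106)*(W(-841) - 3315937) = (211807 + 4933106)*(-38*(-841) - 3315937) = 5144913*(31958 - 3315937) = 5144913*(-3283979) = -16895786248827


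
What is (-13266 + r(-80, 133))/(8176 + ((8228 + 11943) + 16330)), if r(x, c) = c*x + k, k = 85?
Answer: -23821/44677 ≈ -0.53318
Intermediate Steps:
r(x, c) = 85 + c*x (r(x, c) = c*x + 85 = 85 + c*x)
(-13266 + r(-80, 133))/(8176 + ((8228 + 11943) + 16330)) = (-13266 + (85 + 133*(-80)))/(8176 + ((8228 + 11943) + 16330)) = (-13266 + (85 - 10640))/(8176 + (20171 + 16330)) = (-13266 - 10555)/(8176 + 36501) = -23821/44677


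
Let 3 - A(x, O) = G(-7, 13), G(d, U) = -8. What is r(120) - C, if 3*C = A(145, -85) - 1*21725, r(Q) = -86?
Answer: 7152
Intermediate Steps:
A(x, O) = 11 (A(x, O) = 3 - 1*(-8) = 3 + 8 = 11)
C = -7238 (C = (11 - 1*21725)/3 = (11 - 21725)/3 = (1/3)*(-21714) = -7238)
r(120) - C = -86 - 1*(-7238) = -86 + 7238 = 7152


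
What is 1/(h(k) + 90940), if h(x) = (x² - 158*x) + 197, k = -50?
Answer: 1/101537 ≈ 9.8486e-6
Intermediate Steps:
h(x) = 197 + x² - 158*x
1/(h(k) + 90940) = 1/((197 + (-50)² - 158*(-50)) + 90940) = 1/((197 + 2500 + 7900) + 90940) = 1/(10597 + 90940) = 1/101537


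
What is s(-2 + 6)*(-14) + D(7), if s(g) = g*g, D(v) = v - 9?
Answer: -226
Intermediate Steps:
D(v) = -9 + v
s(g) = g**2
s(-2 + 6)*(-14) + D(7) = (-2 + 6)**2*(-14) + (-9 + 7) = 4**2*(-14) - 2 = 16*(-14) - 2 = -224 - 2 = -226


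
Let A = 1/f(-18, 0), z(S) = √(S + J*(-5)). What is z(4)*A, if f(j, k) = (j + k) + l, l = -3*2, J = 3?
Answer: -I*√11/24 ≈ -0.13819*I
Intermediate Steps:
l = -6
f(j, k) = -6 + j + k (f(j, k) = (j + k) - 6 = -6 + j + k)
z(S) = √(-15 + S) (z(S) = √(S + 3*(-5)) = √(S - 15) = √(-15 + S))
A = -1/24 (A = 1/(-6 - 18 + 0) = 1/(-24) = -1/24 ≈ -0.041667)
z(4)*A = √(-15 + 4)*(-1/24) = √(-11)*(-1/24) = (I*√11)*(-1/24) = -I*√11/24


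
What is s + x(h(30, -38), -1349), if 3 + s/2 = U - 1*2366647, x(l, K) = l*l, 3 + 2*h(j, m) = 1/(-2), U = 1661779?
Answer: -22555823/16 ≈ -1.4097e+6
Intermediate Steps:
h(j, m) = -7/4 (h(j, m) = -3/2 + (1/2)/(-2) = -3/2 + (1/2)*(-1/2) = -3/2 - 1/4 = -7/4)
x(l, K) = l**2
s = -1409742 (s = -6 + 2*(1661779 - 1*2366647) = -6 + 2*(1661779 - 2366647) = -6 + 2*(-704868) = -6 - 1409736 = -1409742)
s + x(h(30, -38), -1349) = -1409742 + (-7/4)**2 = -1409742 + 49/16 = -22555823/16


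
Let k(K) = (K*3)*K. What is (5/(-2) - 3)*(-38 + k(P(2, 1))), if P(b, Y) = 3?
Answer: 121/2 ≈ 60.500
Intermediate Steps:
k(K) = 3*K² (k(K) = (3*K)*K = 3*K²)
(5/(-2) - 3)*(-38 + k(P(2, 1))) = (5/(-2) - 3)*(-38 + 3*3²) = (5*(-½) - 3)*(-38 + 3*9) = (-5/2 - 3)*(-38 + 27) = -11/2*(-11) = 121/2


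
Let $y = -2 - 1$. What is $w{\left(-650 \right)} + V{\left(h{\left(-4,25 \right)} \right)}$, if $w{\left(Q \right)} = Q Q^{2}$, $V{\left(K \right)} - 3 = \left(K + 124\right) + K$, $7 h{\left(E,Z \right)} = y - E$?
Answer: $- \frac{1922374109}{7} \approx -2.7463 \cdot 10^{8}$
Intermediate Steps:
$y = -3$
$h{\left(E,Z \right)} = - \frac{3}{7} - \frac{E}{7}$ ($h{\left(E,Z \right)} = \frac{-3 - E}{7} = - \frac{3}{7} - \frac{E}{7}$)
$V{\left(K \right)} = 127 + 2 K$ ($V{\left(K \right)} = 3 + \left(\left(K + 124\right) + K\right) = 3 + \left(\left(124 + K\right) + K\right) = 3 + \left(124 + 2 K\right) = 127 + 2 K$)
$w{\left(Q \right)} = Q^{3}$
$w{\left(-650 \right)} + V{\left(h{\left(-4,25 \right)} \right)} = \left(-650\right)^{3} + \left(127 + 2 \left(- \frac{3}{7} - - \frac{4}{7}\right)\right) = -274625000 + \left(127 + 2 \left(- \frac{3}{7} + \frac{4}{7}\right)\right) = -274625000 + \left(127 + 2 \cdot \frac{1}{7}\right) = -274625000 + \left(127 + \frac{2}{7}\right) = -274625000 + \frac{891}{7} = - \frac{1922374109}{7}$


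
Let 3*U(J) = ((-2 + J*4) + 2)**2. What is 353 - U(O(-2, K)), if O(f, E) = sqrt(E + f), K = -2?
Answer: 1123/3 ≈ 374.33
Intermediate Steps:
U(J) = 16*J**2/3 (U(J) = ((-2 + J*4) + 2)**2/3 = ((-2 + 4*J) + 2)**2/3 = (4*J)**2/3 = (16*J**2)/3 = 16*J**2/3)
353 - U(O(-2, K)) = 353 - 16*(sqrt(-2 - 2))**2/3 = 353 - 16*(sqrt(-4))**2/3 = 353 - 16*(2*I)**2/3 = 353 - 16*(-4)/3 = 353 - 1*(-64/3) = 353 + 64/3 = 1123/3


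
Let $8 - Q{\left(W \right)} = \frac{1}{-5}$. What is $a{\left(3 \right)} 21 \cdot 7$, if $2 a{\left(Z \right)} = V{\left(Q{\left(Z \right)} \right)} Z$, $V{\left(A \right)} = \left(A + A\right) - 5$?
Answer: $\frac{25137}{10} \approx 2513.7$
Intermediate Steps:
$Q{\left(W \right)} = \frac{41}{5}$ ($Q{\left(W \right)} = 8 - \frac{1}{-5} = 8 - - \frac{1}{5} = 8 + \frac{1}{5} = \frac{41}{5}$)
$V{\left(A \right)} = -5 + 2 A$ ($V{\left(A \right)} = 2 A - 5 = -5 + 2 A$)
$a{\left(Z \right)} = \frac{57 Z}{10}$ ($a{\left(Z \right)} = \frac{\left(-5 + 2 \cdot \frac{41}{5}\right) Z}{2} = \frac{\left(-5 + \frac{82}{5}\right) Z}{2} = \frac{\frac{57}{5} Z}{2} = \frac{57 Z}{10}$)
$a{\left(3 \right)} 21 \cdot 7 = \frac{57}{10} \cdot 3 \cdot 21 \cdot 7 = \frac{171}{10} \cdot 21 \cdot 7 = \frac{3591}{10} \cdot 7 = \frac{25137}{10}$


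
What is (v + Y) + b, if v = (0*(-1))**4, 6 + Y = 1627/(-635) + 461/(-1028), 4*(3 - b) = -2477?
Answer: 100077596/163195 ≈ 613.24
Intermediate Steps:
b = 2489/4 (b = 3 - 1/4*(-2477) = 3 + 2477/4 = 2489/4 ≈ 622.25)
Y = -5881971/652780 (Y = -6 + (1627/(-635) + 461/(-1028)) = -6 + (1627*(-1/635) + 461*(-1/1028)) = -6 + (-1627/635 - 461/1028) = -6 - 1965291/652780 = -5881971/652780 ≈ -9.0107)
v = 0 (v = 0**4 = 0)
(v + Y) + b = (0 - 5881971/652780) + 2489/4 = -5881971/652780 + 2489/4 = 100077596/163195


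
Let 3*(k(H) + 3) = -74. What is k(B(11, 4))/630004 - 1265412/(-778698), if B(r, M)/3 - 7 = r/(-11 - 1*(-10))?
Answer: 44288504315/27254603044 ≈ 1.6250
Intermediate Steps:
B(r, M) = 21 - 3*r (B(r, M) = 21 + 3*(r/(-11 - 1*(-10))) = 21 + 3*(r/(-11 + 10)) = 21 + 3*(r/(-1)) = 21 + 3*(r*(-1)) = 21 + 3*(-r) = 21 - 3*r)
k(H) = -83/3 (k(H) = -3 + (⅓)*(-74) = -3 - 74/3 = -83/3)
k(B(11, 4))/630004 - 1265412/(-778698) = -83/3/630004 - 1265412/(-778698) = -83/3*1/630004 - 1265412*(-1/778698) = -83/1890012 + 210902/129783 = 44288504315/27254603044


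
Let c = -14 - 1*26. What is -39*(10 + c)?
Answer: 1170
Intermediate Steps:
c = -40 (c = -14 - 26 = -40)
-39*(10 + c) = -39*(10 - 40) = -39*(-30) = 1170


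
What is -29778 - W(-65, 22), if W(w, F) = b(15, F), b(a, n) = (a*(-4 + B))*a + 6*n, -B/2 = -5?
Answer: -31260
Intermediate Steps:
B = 10 (B = -2*(-5) = 10)
b(a, n) = 6*n + 6*a² (b(a, n) = (a*(-4 + 10))*a + 6*n = (a*6)*a + 6*n = (6*a)*a + 6*n = 6*a² + 6*n = 6*n + 6*a²)
W(w, F) = 1350 + 6*F (W(w, F) = 6*F + 6*15² = 6*F + 6*225 = 6*F + 1350 = 1350 + 6*F)
-29778 - W(-65, 22) = -29778 - (1350 + 6*22) = -29778 - (1350 + 132) = -29778 - 1*1482 = -29778 - 1482 = -31260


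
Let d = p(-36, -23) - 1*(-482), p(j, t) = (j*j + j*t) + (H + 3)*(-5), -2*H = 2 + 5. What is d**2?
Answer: 27217089/4 ≈ 6.8043e+6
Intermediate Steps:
H = -7/2 (H = -(2 + 5)/2 = -1/2*7 = -7/2 ≈ -3.5000)
p(j, t) = 5/2 + j**2 + j*t (p(j, t) = (j*j + j*t) + (-7/2 + 3)*(-5) = (j**2 + j*t) - 1/2*(-5) = (j**2 + j*t) + 5/2 = 5/2 + j**2 + j*t)
d = 5217/2 (d = (5/2 + (-36)**2 - 36*(-23)) - 1*(-482) = (5/2 + 1296 + 828) + 482 = 4253/2 + 482 = 5217/2 ≈ 2608.5)
d**2 = (5217/2)**2 = 27217089/4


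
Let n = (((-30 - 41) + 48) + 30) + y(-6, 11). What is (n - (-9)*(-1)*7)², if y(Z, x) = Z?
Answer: 3844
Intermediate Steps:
n = 1 (n = (((-30 - 41) + 48) + 30) - 6 = ((-71 + 48) + 30) - 6 = (-23 + 30) - 6 = 7 - 6 = 1)
(n - (-9)*(-1)*7)² = (1 - (-9)*(-1)*7)² = (1 - 3*3*7)² = (1 - 9*7)² = (1 - 63)² = (-62)² = 3844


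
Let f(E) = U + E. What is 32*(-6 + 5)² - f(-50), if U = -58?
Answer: 140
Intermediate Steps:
f(E) = -58 + E
32*(-6 + 5)² - f(-50) = 32*(-6 + 5)² - (-58 - 50) = 32*(-1)² - 1*(-108) = 32*1 + 108 = 32 + 108 = 140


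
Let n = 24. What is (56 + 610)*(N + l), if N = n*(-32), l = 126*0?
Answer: -511488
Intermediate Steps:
l = 0
N = -768 (N = 24*(-32) = -768)
(56 + 610)*(N + l) = (56 + 610)*(-768 + 0) = 666*(-768) = -511488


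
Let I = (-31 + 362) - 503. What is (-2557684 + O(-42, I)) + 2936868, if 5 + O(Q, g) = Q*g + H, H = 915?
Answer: 387318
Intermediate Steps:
I = -172 (I = 331 - 503 = -172)
O(Q, g) = 910 + Q*g (O(Q, g) = -5 + (Q*g + 915) = -5 + (915 + Q*g) = 910 + Q*g)
(-2557684 + O(-42, I)) + 2936868 = (-2557684 + (910 - 42*(-172))) + 2936868 = (-2557684 + (910 + 7224)) + 2936868 = (-2557684 + 8134) + 2936868 = -2549550 + 2936868 = 387318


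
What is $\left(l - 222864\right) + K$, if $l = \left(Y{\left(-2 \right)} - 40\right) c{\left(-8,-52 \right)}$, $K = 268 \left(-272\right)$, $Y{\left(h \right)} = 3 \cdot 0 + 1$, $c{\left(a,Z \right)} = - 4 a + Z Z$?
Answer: $-402464$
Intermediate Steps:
$c{\left(a,Z \right)} = Z^{2} - 4 a$ ($c{\left(a,Z \right)} = - 4 a + Z^{2} = Z^{2} - 4 a$)
$Y{\left(h \right)} = 1$ ($Y{\left(h \right)} = 0 + 1 = 1$)
$K = -72896$
$l = -106704$ ($l = \left(1 - 40\right) \left(\left(-52\right)^{2} - -32\right) = \left(1 - 40\right) \left(2704 + 32\right) = \left(-39\right) 2736 = -106704$)
$\left(l - 222864\right) + K = \left(-106704 - 222864\right) - 72896 = -329568 - 72896 = -402464$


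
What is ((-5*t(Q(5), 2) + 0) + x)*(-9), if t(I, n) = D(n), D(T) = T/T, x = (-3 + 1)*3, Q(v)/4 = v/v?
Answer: 99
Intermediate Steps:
Q(v) = 4 (Q(v) = 4*(v/v) = 4*1 = 4)
x = -6 (x = -2*3 = -6)
D(T) = 1
t(I, n) = 1
((-5*t(Q(5), 2) + 0) + x)*(-9) = ((-5*1 + 0) - 6)*(-9) = ((-5 + 0) - 6)*(-9) = (-5 - 6)*(-9) = -11*(-9) = 99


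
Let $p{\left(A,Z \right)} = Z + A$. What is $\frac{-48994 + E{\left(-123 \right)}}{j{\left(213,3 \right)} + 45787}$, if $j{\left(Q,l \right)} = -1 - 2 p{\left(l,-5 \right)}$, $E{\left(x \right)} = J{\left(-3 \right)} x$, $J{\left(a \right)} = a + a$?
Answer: $- \frac{24128}{22895} \approx -1.0539$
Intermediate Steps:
$p{\left(A,Z \right)} = A + Z$
$J{\left(a \right)} = 2 a$
$E{\left(x \right)} = - 6 x$ ($E{\left(x \right)} = 2 \left(-3\right) x = - 6 x$)
$j{\left(Q,l \right)} = 9 - 2 l$ ($j{\left(Q,l \right)} = -1 - 2 \left(l - 5\right) = -1 - 2 \left(-5 + l\right) = -1 - \left(-10 + 2 l\right) = 9 - 2 l$)
$\frac{-48994 + E{\left(-123 \right)}}{j{\left(213,3 \right)} + 45787} = \frac{-48994 - -738}{\left(9 - 6\right) + 45787} = \frac{-48994 + 738}{\left(9 - 6\right) + 45787} = - \frac{48256}{3 + 45787} = - \frac{48256}{45790} = \left(-48256\right) \frac{1}{45790} = - \frac{24128}{22895}$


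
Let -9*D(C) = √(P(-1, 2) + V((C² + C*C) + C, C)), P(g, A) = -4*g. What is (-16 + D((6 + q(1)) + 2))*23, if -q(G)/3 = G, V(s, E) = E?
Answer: -1127/3 ≈ -375.67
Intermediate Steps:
q(G) = -3*G
D(C) = -√(4 + C)/9 (D(C) = -√(-4*(-1) + C)/9 = -√(4 + C)/9)
(-16 + D((6 + q(1)) + 2))*23 = (-16 - √(4 + ((6 - 3*1) + 2))/9)*23 = (-16 - √(4 + ((6 - 3) + 2))/9)*23 = (-16 - √(4 + (3 + 2))/9)*23 = (-16 - √(4 + 5)/9)*23 = (-16 - √9/9)*23 = (-16 - ⅑*3)*23 = (-16 - ⅓)*23 = -49/3*23 = -1127/3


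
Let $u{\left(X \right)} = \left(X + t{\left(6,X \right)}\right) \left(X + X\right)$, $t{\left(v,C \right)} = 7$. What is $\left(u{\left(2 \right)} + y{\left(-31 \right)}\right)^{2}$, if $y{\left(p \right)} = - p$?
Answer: $4489$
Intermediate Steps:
$u{\left(X \right)} = 2 X \left(7 + X\right)$ ($u{\left(X \right)} = \left(X + 7\right) \left(X + X\right) = \left(7 + X\right) 2 X = 2 X \left(7 + X\right)$)
$\left(u{\left(2 \right)} + y{\left(-31 \right)}\right)^{2} = \left(2 \cdot 2 \left(7 + 2\right) - -31\right)^{2} = \left(2 \cdot 2 \cdot 9 + 31\right)^{2} = \left(36 + 31\right)^{2} = 67^{2} = 4489$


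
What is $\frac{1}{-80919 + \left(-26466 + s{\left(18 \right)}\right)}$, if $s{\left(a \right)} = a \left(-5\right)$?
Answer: $- \frac{1}{107475} \approx -9.3045 \cdot 10^{-6}$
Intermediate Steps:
$s{\left(a \right)} = - 5 a$
$\frac{1}{-80919 + \left(-26466 + s{\left(18 \right)}\right)} = \frac{1}{-80919 - 26556} = \frac{1}{-107475} = - \frac{1}{107475}$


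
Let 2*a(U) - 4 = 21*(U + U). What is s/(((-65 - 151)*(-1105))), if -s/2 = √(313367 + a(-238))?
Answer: -√308371/119340 ≈ -0.0046532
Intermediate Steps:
a(U) = 2 + 21*U (a(U) = 2 + (21*(U + U))/2 = 2 + (21*(2*U))/2 = 2 + (42*U)/2 = 2 + 21*U)
s = -2*√308371 (s = -2*√(313367 + (2 + 21*(-238))) = -2*√(313367 + (2 - 4998)) = -2*√(313367 - 4996) = -2*√308371 ≈ -1110.6)
s/(((-65 - 151)*(-1105))) = (-2*√308371)/(((-65 - 151)*(-1105))) = (-2*√308371)/((-216*(-1105))) = -2*√308371/238680 = -2*√308371*(1/238680) = -√308371/119340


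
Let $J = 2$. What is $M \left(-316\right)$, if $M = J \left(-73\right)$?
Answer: $46136$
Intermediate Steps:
$M = -146$ ($M = 2 \left(-73\right) = -146$)
$M \left(-316\right) = \left(-146\right) \left(-316\right) = 46136$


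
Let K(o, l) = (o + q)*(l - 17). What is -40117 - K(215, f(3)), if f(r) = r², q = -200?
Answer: -39997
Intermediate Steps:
K(o, l) = (-200 + o)*(-17 + l) (K(o, l) = (o - 200)*(l - 17) = (-200 + o)*(-17 + l))
-40117 - K(215, f(3)) = -40117 - (3400 - 200*3² - 17*215 + 3²*215) = -40117 - (3400 - 200*9 - 3655 + 9*215) = -40117 - (3400 - 1800 - 3655 + 1935) = -40117 - 1*(-120) = -40117 + 120 = -39997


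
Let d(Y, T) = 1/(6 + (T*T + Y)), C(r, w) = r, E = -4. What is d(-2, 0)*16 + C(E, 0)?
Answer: 0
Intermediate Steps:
d(Y, T) = 1/(6 + Y + T²) (d(Y, T) = 1/(6 + (T² + Y)) = 1/(6 + (Y + T²)) = 1/(6 + Y + T²))
d(-2, 0)*16 + C(E, 0) = 16/(6 - 2 + 0²) - 4 = 16/(6 - 2 + 0) - 4 = 16/4 - 4 = (¼)*16 - 4 = 4 - 4 = 0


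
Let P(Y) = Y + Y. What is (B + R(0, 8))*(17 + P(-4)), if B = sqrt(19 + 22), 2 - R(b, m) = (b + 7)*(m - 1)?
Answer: -423 + 9*sqrt(41) ≈ -365.37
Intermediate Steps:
R(b, m) = 2 - (-1 + m)*(7 + b) (R(b, m) = 2 - (b + 7)*(m - 1) = 2 - (7 + b)*(-1 + m) = 2 - (-1 + m)*(7 + b))
P(Y) = 2*Y
B = sqrt(41) ≈ 6.4031
(B + R(0, 8))*(17 + P(-4)) = (sqrt(41) + (9 + 0 - 7*8 - 1*0*8))*(17 + 2*(-4)) = (sqrt(41) + (9 + 0 - 56 + 0))*(17 - 8) = (sqrt(41) - 47)*9 = (-47 + sqrt(41))*9 = -423 + 9*sqrt(41)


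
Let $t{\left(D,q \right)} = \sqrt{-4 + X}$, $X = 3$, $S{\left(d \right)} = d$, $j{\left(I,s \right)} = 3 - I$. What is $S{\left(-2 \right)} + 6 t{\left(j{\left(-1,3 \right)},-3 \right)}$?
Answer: $-2 + 6 i \approx -2.0 + 6.0 i$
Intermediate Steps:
$t{\left(D,q \right)} = i$ ($t{\left(D,q \right)} = \sqrt{-4 + 3} = \sqrt{-1} = i$)
$S{\left(-2 \right)} + 6 t{\left(j{\left(-1,3 \right)},-3 \right)} = -2 + 6 i$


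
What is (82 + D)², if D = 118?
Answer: 40000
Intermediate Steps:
(82 + D)² = (82 + 118)² = 200² = 40000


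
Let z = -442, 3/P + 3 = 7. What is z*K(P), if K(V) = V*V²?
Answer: -5967/32 ≈ -186.47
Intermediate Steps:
P = ¾ (P = 3/(-3 + 7) = 3/4 = 3*(¼) = ¾ ≈ 0.75000)
K(V) = V³
z*K(P) = -442*(¾)³ = -442*27/64 = -5967/32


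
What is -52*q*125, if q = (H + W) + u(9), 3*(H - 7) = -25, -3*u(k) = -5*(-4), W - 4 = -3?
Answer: 45500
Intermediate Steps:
W = 1 (W = 4 - 3 = 1)
u(k) = -20/3 (u(k) = -(-5)*(-4)/3 = -⅓*20 = -20/3)
H = -4/3 (H = 7 + (⅓)*(-25) = 7 - 25/3 = -4/3 ≈ -1.3333)
q = -7 (q = (-4/3 + 1) - 20/3 = -⅓ - 20/3 = -7)
-52*q*125 = -52*(-7)*125 = 364*125 = 45500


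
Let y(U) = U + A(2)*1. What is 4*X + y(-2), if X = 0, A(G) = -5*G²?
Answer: -22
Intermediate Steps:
y(U) = -20 + U (y(U) = U - 5*2²*1 = U - 5*4*1 = U - 20*1 = U - 20 = -20 + U)
4*X + y(-2) = 4*0 + (-20 - 2) = 0 - 22 = -22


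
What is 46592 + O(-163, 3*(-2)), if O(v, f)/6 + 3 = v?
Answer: 45596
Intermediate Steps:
O(v, f) = -18 + 6*v
46592 + O(-163, 3*(-2)) = 46592 + (-18 + 6*(-163)) = 46592 + (-18 - 978) = 46592 - 996 = 45596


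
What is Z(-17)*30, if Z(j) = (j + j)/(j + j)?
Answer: 30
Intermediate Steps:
Z(j) = 1 (Z(j) = (2*j)/((2*j)) = (2*j)*(1/(2*j)) = 1)
Z(-17)*30 = 1*30 = 30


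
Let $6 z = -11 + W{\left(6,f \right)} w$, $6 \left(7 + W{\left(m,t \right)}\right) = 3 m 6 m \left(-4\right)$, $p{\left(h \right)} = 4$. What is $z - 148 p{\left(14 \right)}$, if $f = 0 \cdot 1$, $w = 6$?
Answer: $- \frac{6197}{6} \approx -1032.8$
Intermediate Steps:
$f = 0$
$W{\left(m,t \right)} = -7 - 12 m^{2}$ ($W{\left(m,t \right)} = -7 + \frac{3 m 6 m \left(-4\right)}{6} = -7 + \frac{3 \cdot 6 m m \left(-4\right)}{6} = -7 + \frac{3 \cdot 6 m^{2} \left(-4\right)}{6} = -7 + \frac{18 m^{2} \left(-4\right)}{6} = -7 + \frac{\left(-72\right) m^{2}}{6} = -7 - 12 m^{2}$)
$z = - \frac{2645}{6}$ ($z = \frac{-11 + \left(-7 - 12 \cdot 6^{2}\right) 6}{6} = \frac{-11 + \left(-7 - 432\right) 6}{6} = \frac{-11 - 2634}{6} = \frac{1}{6} \left(-2645\right) = - \frac{2645}{6} \approx -440.83$)
$z - 148 p{\left(14 \right)} = - \frac{2645}{6} - 592 = - \frac{6197}{6}$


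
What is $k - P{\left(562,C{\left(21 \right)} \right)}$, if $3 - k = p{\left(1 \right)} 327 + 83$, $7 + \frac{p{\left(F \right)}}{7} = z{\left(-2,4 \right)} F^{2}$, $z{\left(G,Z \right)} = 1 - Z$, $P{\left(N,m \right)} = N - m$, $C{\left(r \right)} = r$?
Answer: $22269$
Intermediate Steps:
$p{\left(F \right)} = -49 - 21 F^{2}$ ($p{\left(F \right)} = -49 + 7 \left(1 - 4\right) F^{2} = -49 + 7 \left(- 3 F^{2}\right) = -49 - 21 F^{2}$)
$k = 22810$ ($k = 3 - \left(\left(-49 - 21 \cdot 1^{2}\right) 327 + 83\right) = 3 - \left(\left(-49 - 21\right) 327 + 83\right) = 3 - \left(\left(-70\right) 327 + 83\right) = 3 - \left(-22890 + 83\right) = 3 - -22807 = 3 + 22807 = 22810$)
$k - P{\left(562,C{\left(21 \right)} \right)} = 22810 - \left(562 - 21\right) = 22810 - 541 = 22269$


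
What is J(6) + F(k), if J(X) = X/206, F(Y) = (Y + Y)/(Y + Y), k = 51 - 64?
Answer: 106/103 ≈ 1.0291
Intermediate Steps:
k = -13
F(Y) = 1 (F(Y) = (2*Y)/((2*Y)) = (2*Y)*(1/(2*Y)) = 1)
J(X) = X/206 (J(X) = X*(1/206) = X/206)
J(6) + F(k) = (1/206)*6 + 1 = 3/103 + 1 = 106/103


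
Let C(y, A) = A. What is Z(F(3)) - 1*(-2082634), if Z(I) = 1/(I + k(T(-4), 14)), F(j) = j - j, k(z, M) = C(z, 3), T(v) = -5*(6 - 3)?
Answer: 6247903/3 ≈ 2.0826e+6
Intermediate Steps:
T(v) = -15 (T(v) = -5*3 = -15)
k(z, M) = 3
F(j) = 0
Z(I) = 1/(3 + I) (Z(I) = 1/(I + 3) = 1/(3 + I))
Z(F(3)) - 1*(-2082634) = 1/(3 + 0) - 1*(-2082634) = 1/3 + 2082634 = 6247903/3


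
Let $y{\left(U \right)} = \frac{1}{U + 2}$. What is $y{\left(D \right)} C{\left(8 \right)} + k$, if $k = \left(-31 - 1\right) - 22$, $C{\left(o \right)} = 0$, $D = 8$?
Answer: $-54$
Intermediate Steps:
$y{\left(U \right)} = \frac{1}{2 + U}$
$k = -54$ ($k = -32 - 22 = -54$)
$y{\left(D \right)} C{\left(8 \right)} + k = \frac{1}{2 + 8} \cdot 0 - 54 = \frac{1}{10} \cdot 0 - 54 = 0 - 54 = -54$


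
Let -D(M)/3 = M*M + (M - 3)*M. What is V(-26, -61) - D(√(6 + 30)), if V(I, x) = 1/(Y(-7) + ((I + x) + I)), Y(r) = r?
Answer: 19439/120 ≈ 161.99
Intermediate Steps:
V(I, x) = 1/(-7 + x + 2*I) (V(I, x) = 1/(-7 + ((I + x) + I)) = 1/(-7 + (x + 2*I)) = 1/(-7 + x + 2*I))
D(M) = -3*M² - 3*M*(-3 + M) (D(M) = -3*(M*M + (M - 3)*M) = -3*(M² + (-3 + M)*M) = -3*(M² + M*(-3 + M)) = -3*M² - 3*M*(-3 + M))
V(-26, -61) - D(√(6 + 30)) = 1/(-7 - 61 + 2*(-26)) - 3*√(6 + 30)*(3 - 2*√(6 + 30)) = 1/(-7 - 61 - 52) - 3*√36*(3 - 2*√36) = 1/(-120) - 3*6*(3 - 2*6) = -1/120 - 3*6*(3 - 12) = -1/120 - 3*6*(-9) = -1/120 - 1*(-162) = -1/120 + 162 = 19439/120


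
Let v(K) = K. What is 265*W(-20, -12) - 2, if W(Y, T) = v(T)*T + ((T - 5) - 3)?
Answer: 32858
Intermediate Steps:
W(Y, T) = -8 + T + T**2 (W(Y, T) = T*T + ((T - 5) - 3) = T**2 + ((-5 + T) - 3) = T**2 + (-8 + T) = -8 + T + T**2)
265*W(-20, -12) - 2 = 265*(-8 - 12 + (-12)**2) - 2 = 265*(-8 - 12 + 144) - 2 = 265*124 - 2 = 32860 - 2 = 32858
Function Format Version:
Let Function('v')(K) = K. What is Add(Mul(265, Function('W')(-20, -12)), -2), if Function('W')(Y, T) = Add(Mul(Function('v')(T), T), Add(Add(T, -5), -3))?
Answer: 32858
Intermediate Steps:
Function('W')(Y, T) = Add(-8, T, Pow(T, 2)) (Function('W')(Y, T) = Add(Mul(T, T), Add(Add(T, -5), -3)) = Add(Pow(T, 2), Add(Add(-5, T), -3)) = Add(Pow(T, 2), Add(-8, T)) = Add(-8, T, Pow(T, 2)))
Add(Mul(265, Function('W')(-20, -12)), -2) = Add(Mul(265, Add(-8, -12, Pow(-12, 2))), -2) = Add(Mul(265, Add(-8, -12, 144)), -2) = Add(Mul(265, 124), -2) = Add(32860, -2) = 32858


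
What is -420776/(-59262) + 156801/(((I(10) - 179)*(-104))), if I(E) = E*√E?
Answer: 55957500503/3542840392 + 261335*√10/538044 ≈ 17.331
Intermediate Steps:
I(E) = E^(3/2)
-420776/(-59262) + 156801/(((I(10) - 179)*(-104))) = -420776/(-59262) + 156801/(((10^(3/2) - 179)*(-104))) = -420776*(-1/59262) + 156801/(((10*√10 - 179)*(-104))) = 210388/29631 + 156801/(((-179 + 10*√10)*(-104))) = 210388/29631 + 156801/(18616 - 1040*√10)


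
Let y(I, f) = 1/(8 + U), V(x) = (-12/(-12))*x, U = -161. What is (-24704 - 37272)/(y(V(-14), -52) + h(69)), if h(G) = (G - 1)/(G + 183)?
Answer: -11062716/47 ≈ -2.3538e+5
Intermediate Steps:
h(G) = (-1 + G)/(183 + G)
V(x) = x (V(x) = (-12*(-1/12))*x = 1*x = x)
y(I, f) = -1/153 (y(I, f) = 1/(8 - 161) = 1/(-153) = -1/153)
(-24704 - 37272)/(y(V(-14), -52) + h(69)) = (-24704 - 37272)/(-1/153 + (-1 + 69)/(183 + 69)) = -61976/(-1/153 + 68/252) = -61976/(-1/153 + (1/252)*68) = -61976/(-1/153 + 17/63) = -61976/94/357 = -61976*357/94 = -11062716/47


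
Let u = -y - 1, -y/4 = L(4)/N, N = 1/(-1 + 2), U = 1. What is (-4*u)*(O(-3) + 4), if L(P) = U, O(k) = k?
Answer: -12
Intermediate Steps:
N = 1 (N = 1/1 = 1)
L(P) = 1
y = -4 (y = -4/1 = -4 ≈ -4.0000)
u = 3 (u = -1*(-4) - 1 = 4 - 1 = 3)
(-4*u)*(O(-3) + 4) = (-4*3)*(-3 + 4) = -12*1 = -12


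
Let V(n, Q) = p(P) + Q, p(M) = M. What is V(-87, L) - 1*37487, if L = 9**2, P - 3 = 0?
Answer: -37403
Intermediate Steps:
P = 3 (P = 3 + 0 = 3)
L = 81
V(n, Q) = 3 + Q
V(-87, L) - 1*37487 = (3 + 81) - 1*37487 = 84 - 37487 = -37403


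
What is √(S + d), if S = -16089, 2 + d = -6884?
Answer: 5*I*√919 ≈ 151.57*I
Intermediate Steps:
d = -6886 (d = -2 - 6884 = -6886)
√(S + d) = √(-16089 - 6886) = √(-22975) = 5*I*√919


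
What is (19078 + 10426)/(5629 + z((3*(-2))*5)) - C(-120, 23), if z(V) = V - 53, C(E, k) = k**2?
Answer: -1452165/2773 ≈ -523.68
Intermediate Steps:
z(V) = -53 + V
(19078 + 10426)/(5629 + z((3*(-2))*5)) - C(-120, 23) = (19078 + 10426)/(5629 + (-53 + (3*(-2))*5)) - 1*23**2 = 29504/(5629 + (-53 - 6*5)) - 1*529 = 29504/(5629 + (-53 - 30)) - 529 = 29504/(5629 - 83) - 529 = 29504/5546 - 529 = 29504*(1/5546) - 529 = 14752/2773 - 529 = -1452165/2773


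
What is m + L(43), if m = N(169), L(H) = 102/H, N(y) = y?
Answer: 7369/43 ≈ 171.37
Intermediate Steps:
m = 169
m + L(43) = 169 + 102/43 = 7369/43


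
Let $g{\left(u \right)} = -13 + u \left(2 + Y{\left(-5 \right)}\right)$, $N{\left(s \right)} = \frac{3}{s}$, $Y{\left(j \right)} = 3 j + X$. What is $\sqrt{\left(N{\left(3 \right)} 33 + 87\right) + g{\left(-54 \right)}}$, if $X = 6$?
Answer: $\sqrt{485} \approx 22.023$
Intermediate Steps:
$Y{\left(j \right)} = 6 + 3 j$ ($Y{\left(j \right)} = 3 j + 6 = 6 + 3 j$)
$g{\left(u \right)} = -13 - 7 u$ ($g{\left(u \right)} = -13 + u \left(2 + \left(6 + 3 \left(-5\right)\right)\right) = -13 + u \left(2 + \left(6 - 15\right)\right) = -13 + u \left(2 - 9\right) = -13 + u \left(-7\right) = -13 - 7 u$)
$\sqrt{\left(N{\left(3 \right)} 33 + 87\right) + g{\left(-54 \right)}} = \sqrt{\left(\frac{3}{3} \cdot 33 + 87\right) - -365} = \sqrt{\left(3 \cdot \frac{1}{3} \cdot 33 + 87\right) + \left(-13 + 378\right)} = \sqrt{\left(1 \cdot 33 + 87\right) + 365} = \sqrt{\left(33 + 87\right) + 365} = \sqrt{120 + 365} = \sqrt{485}$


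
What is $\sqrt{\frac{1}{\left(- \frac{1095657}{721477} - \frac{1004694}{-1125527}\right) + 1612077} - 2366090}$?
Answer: $\frac{i \sqrt{4054705378971857539029508271060770962458982}}{1309073470420964982} \approx 1538.2 i$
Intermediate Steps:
$\sqrt{\frac{1}{\left(- \frac{1095657}{721477} - \frac{1004694}{-1125527}\right) + 1612077} - 2366090} = \sqrt{\frac{1}{\left(\left(-1095657\right) \frac{1}{721477} - - \frac{1004694}{1125527}\right) + 1612077} - 2366090} = \sqrt{\frac{1}{\left(- \frac{1095657}{721477} + \frac{1004694}{1125527}\right) + 1612077} - 2366090} = \sqrt{\frac{1}{- \frac{508327923201}{812041843379} + 1612077} - 2366090} = \sqrt{\frac{1}{\frac{1309073470420964982}{812041843379}} - 2366090} = \sqrt{\frac{812041843379}{1309073470420964982} - 2366090} = \sqrt{- \frac{3097385647627528992417001}{1309073470420964982}} = \frac{i \sqrt{4054705378971857539029508271060770962458982}}{1309073470420964982}$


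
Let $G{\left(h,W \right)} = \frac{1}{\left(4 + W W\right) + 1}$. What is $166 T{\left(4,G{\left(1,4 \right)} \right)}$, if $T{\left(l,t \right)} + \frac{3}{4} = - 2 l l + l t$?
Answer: $- \frac{227005}{42} \approx -5404.9$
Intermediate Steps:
$G{\left(h,W \right)} = \frac{1}{5 + W^{2}}$ ($G{\left(h,W \right)} = \frac{1}{\left(4 + W^{2}\right) + 1} = \frac{1}{5 + W^{2}}$)
$T{\left(l,t \right)} = - \frac{3}{4} - 2 l^{2} + l t$ ($T{\left(l,t \right)} = - \frac{3}{4} + \left(- 2 l l + l t\right) = - \frac{3}{4} - \left(2 l^{2} - l t\right) = - \frac{3}{4} - 2 l^{2} + l t$)
$166 T{\left(4,G{\left(1,4 \right)} \right)} = 166 \left(- \frac{3}{4} - 2 \cdot 4^{2} + \frac{4}{5 + 4^{2}}\right) = 166 \left(- \frac{3}{4} - 32 + \frac{4}{5 + 16}\right) = 166 \left(- \frac{3}{4} - 32 + \frac{4}{21}\right) = 166 \left(- \frac{2735}{84}\right) = - \frac{227005}{42}$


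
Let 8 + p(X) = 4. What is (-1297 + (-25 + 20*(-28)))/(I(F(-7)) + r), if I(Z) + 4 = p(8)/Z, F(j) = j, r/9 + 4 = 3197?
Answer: -13174/201135 ≈ -0.065498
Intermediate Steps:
r = 28737 (r = -36 + 9*3197 = -36 + 28773 = 28737)
p(X) = -4 (p(X) = -8 + 4 = -4)
I(Z) = -4 - 4/Z
(-1297 + (-25 + 20*(-28)))/(I(F(-7)) + r) = (-1297 + (-25 + 20*(-28)))/((-4 - 4/(-7)) + 28737) = (-1297 + (-25 - 560))/((-4 - 4*(-1/7)) + 28737) = (-1297 - 585)/((-4 + 4/7) + 28737) = -1882/(-24/7 + 28737) = -1882/201135/7 = -1882*7/201135 = -13174/201135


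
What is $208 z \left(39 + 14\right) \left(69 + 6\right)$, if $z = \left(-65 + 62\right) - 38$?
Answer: $-33898800$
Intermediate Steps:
$z = -41$ ($z = -3 - 38 = -41$)
$208 z \left(39 + 14\right) \left(69 + 6\right) = 208 \left(-41\right) \left(39 + 14\right) \left(69 + 6\right) = - 8528 \cdot 53 \cdot 75 = \left(-8528\right) 3975 = -33898800$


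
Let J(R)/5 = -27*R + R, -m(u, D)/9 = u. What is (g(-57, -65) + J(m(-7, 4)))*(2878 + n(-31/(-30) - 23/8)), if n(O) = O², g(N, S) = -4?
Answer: -169992891977/7200 ≈ -2.3610e+7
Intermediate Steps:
m(u, D) = -9*u
J(R) = -130*R (J(R) = 5*(-27*R + R) = 5*(-26*R) = -130*R)
(g(-57, -65) + J(m(-7, 4)))*(2878 + n(-31/(-30) - 23/8)) = (-4 - (-1170)*(-7))*(2878 + (-31/(-30) - 23/8)²) = (-4 - 130*63)*(2878 + (-31*(-1/30) - 23*⅛)²) = (-4 - 8190)*(2878 + (31/30 - 23/8)²) = -8194*(2878 + (-221/120)²) = -8194*(2878 + 48841/14400) = -8194*41492041/14400 = -169992891977/7200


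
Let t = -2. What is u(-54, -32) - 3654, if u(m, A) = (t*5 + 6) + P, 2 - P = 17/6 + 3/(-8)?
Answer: -87803/24 ≈ -3658.5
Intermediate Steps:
P = -11/24 (P = 2 - (17/6 + 3/(-8)) = 2 - (17*(⅙) + 3*(-⅛)) = 2 - (17/6 - 3/8) = 2 - 1*59/24 = 2 - 59/24 = -11/24 ≈ -0.45833)
u(m, A) = -107/24 (u(m, A) = (-2*5 + 6) - 11/24 = (-10 + 6) - 11/24 = -4 - 11/24 = -107/24)
u(-54, -32) - 3654 = -107/24 - 3654 = -87803/24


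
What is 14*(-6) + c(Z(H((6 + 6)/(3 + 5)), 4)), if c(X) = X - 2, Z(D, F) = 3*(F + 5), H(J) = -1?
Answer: -59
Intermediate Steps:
Z(D, F) = 15 + 3*F (Z(D, F) = 3*(5 + F) = 15 + 3*F)
c(X) = -2 + X
14*(-6) + c(Z(H((6 + 6)/(3 + 5)), 4)) = 14*(-6) + (-2 + (15 + 3*4)) = -84 + (-2 + (15 + 12)) = -84 + (-2 + 27) = -84 + 25 = -59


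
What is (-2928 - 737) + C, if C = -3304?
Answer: -6969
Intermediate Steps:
(-2928 - 737) + C = (-2928 - 737) - 3304 = -3665 - 3304 = -6969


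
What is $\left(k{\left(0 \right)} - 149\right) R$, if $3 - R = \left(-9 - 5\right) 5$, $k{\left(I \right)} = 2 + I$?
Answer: $-10731$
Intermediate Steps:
$R = 73$ ($R = 3 - \left(-9 - 5\right) 5 = 3 - \left(-14\right) 5 = 3 - -70 = 3 + 70 = 73$)
$\left(k{\left(0 \right)} - 149\right) R = \left(\left(2 + 0\right) - 149\right) 73 = \left(2 - 149\right) 73 = \left(-147\right) 73 = -10731$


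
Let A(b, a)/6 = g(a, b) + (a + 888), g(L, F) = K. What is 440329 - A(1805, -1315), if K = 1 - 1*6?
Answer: 442921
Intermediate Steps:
K = -5 (K = 1 - 6 = -5)
g(L, F) = -5
A(b, a) = 5298 + 6*a (A(b, a) = 6*(-5 + (a + 888)) = 6*(-5 + (888 + a)) = 6*(883 + a) = 5298 + 6*a)
440329 - A(1805, -1315) = 440329 - (5298 + 6*(-1315)) = 440329 - (5298 - 7890) = 440329 - 1*(-2592) = 440329 + 2592 = 442921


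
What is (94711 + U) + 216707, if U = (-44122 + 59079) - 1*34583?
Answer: 291792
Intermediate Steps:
U = -19626 (U = 14957 - 34583 = -19626)
(94711 + U) + 216707 = (94711 - 19626) + 216707 = 75085 + 216707 = 291792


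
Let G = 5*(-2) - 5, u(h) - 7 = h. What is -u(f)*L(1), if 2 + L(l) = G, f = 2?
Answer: 153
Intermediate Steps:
u(h) = 7 + h
G = -15 (G = -10 - 5 = -15)
L(l) = -17 (L(l) = -2 - 15 = -17)
-u(f)*L(1) = -(7 + 2)*(-17) = -9*(-17) = -1*(-153) = 153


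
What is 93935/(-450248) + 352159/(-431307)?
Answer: -199073708477/194195114136 ≈ -1.0251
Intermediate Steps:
93935/(-450248) + 352159/(-431307) = 93935*(-1/450248) + 352159*(-1/431307) = -93935/450248 - 352159/431307 = -199073708477/194195114136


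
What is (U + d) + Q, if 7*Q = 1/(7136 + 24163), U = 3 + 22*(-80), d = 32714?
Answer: 6782462002/219093 ≈ 30957.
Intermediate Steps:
U = -1757 (U = 3 - 1760 = -1757)
Q = 1/219093 (Q = 1/(7*(7136 + 24163)) = (1/7)/31299 = (1/7)*(1/31299) = 1/219093 ≈ 4.5643e-6)
(U + d) + Q = (-1757 + 32714) + 1/219093 = 30957 + 1/219093 = 6782462002/219093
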